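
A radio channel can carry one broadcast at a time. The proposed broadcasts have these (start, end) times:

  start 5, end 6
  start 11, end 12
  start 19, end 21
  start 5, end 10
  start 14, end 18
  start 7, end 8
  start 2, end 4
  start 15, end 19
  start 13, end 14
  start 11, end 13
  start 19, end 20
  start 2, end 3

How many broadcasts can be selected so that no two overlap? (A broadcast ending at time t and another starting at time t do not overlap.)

7

Sorted by end: (2,3)  (2,4)  (5,6)  (7,8)  (5,10)  (11,12)  (11,13)  (13,14)  (14,18)  (15,19)  (19,20)  (19,21)
take (2,3); take (5,6); take (7,8); skip (5,10); take (11,12); take (13,14); take (14,18); take (19,20).
Selected 7 broadcasts.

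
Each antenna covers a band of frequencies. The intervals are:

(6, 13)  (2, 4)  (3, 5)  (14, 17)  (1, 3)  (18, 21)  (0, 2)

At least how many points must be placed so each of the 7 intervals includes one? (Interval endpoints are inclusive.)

5

Process intervals by earliest right end; each time one isn't hit yet, stab at its right endpoint.
Sorted: [0,2] [1,3] [2,4] [3,5] [6,13] [14,17] [18,21]
{[0,2],[1,3],[2,4]} hit by 2; {[3,5]} hit by 5; {[6,13]} hit by 13; {[14,17]} hit by 17; {[18,21]} hit by 21.
Points: 2, 5, 13, 17, 21 (5 total).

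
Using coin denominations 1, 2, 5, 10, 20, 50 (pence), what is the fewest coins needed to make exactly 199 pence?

Use the largest denomination that fits, subtract, and repeat.
199 = 3×50 + 2×20 + 1×5 + 2×2
Total coins = 3 + 2 + 1 + 2 = 8

8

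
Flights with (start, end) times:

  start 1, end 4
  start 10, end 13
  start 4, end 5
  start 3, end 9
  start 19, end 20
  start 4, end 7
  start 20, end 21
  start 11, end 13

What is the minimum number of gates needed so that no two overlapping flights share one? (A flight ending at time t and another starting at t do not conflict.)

3

Count concurrent intervals with a sweep; the peak is the room count.
Events (time:±→running): 1:+→1 3:+→2 4:-→1 4:+→2 4:+→3 … peak 3.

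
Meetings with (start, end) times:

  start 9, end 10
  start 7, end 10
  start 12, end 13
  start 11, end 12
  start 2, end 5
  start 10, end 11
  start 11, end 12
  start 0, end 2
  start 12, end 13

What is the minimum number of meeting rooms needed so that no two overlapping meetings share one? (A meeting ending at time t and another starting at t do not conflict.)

starts: [0, 2, 7, 9, 10, 11, 11, 12, 12]
ends:   [2, 5, 10, 10, 11, 12, 12, 13, 13]
s0→1 e2→0 s2→1 e5→0 s7→1 s9→2  — peak 2.

2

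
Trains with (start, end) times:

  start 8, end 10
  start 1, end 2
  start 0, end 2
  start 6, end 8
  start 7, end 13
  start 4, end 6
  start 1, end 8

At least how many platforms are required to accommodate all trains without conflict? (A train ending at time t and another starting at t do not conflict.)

Count concurrent intervals with a sweep; the peak is the room count.
Events (time:±→running): 0:+→1 1:+→2 1:+→3 … peak 3.

3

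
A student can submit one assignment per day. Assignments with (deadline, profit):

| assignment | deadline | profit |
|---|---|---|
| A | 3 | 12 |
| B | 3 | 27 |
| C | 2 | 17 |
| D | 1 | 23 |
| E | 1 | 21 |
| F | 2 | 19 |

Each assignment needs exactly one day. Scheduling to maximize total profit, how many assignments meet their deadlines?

Sort by profit descending; place each in the latest free slot ≤ its deadline.
By profit: B(d3,27), D(d1,23), E(d1,21), F(d2,19), C(d2,17), A(d3,12)
B→slot 3; D→slot 1; E skipped; F→slot 2; C skipped; A skipped.
3 of 6 scheduled.

3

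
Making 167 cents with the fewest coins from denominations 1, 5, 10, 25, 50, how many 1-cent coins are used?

2

Use the largest denomination that fits, subtract, and repeat.
167 = 3×50 + 1×10 + 1×5 + 2×1
Count of 1: 2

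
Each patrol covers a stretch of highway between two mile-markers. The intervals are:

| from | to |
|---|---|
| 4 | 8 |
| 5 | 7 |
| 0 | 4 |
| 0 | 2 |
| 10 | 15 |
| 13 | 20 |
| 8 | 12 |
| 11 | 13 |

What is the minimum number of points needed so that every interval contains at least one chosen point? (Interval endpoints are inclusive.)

Sort by right endpoint; whenever an interval is uncovered, place a point at its right end.
By right end: [0,2]  [0,4]  [5,7]  [4,8]  [8,12]  [11,13]  [10,15]  [13,20]
[0,2] uncovered → point at 2; [5,7] uncovered → point at 7; [8,12] uncovered → point at 12; [13,20] uncovered → point at 20.
Points: 2, 7, 12, 20 (4 total).

4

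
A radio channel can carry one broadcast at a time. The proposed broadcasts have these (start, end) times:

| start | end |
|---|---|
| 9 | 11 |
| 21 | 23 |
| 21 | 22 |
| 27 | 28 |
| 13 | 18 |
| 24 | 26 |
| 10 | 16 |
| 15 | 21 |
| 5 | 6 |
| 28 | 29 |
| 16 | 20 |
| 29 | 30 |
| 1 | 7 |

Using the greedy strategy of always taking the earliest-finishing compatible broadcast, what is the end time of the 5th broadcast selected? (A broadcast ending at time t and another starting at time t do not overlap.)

Greedy by earliest finish: after sorting by end time, pick each interval compatible with the last pick.
By end time: (5,6), (1,7), (9,11), (10,16), (13,18), (16,20), (15,21), (21,22), (21,23), (24,26), (27,28), (28,29), (29,30).
Pick (5,6); next start ≥ 6 → (9,11); next start ≥ 11 → (13,18); next start ≥ 18 → (21,22); next start ≥ 22 → (24,26); next start ≥ 26 → (27,28); next start ≥ 28 → (28,29); next start ≥ 29 → (29,30).
Selected: (5,6) (9,11) (13,18) (21,22) (24,26) (27,28) (28,29) (29,30)

26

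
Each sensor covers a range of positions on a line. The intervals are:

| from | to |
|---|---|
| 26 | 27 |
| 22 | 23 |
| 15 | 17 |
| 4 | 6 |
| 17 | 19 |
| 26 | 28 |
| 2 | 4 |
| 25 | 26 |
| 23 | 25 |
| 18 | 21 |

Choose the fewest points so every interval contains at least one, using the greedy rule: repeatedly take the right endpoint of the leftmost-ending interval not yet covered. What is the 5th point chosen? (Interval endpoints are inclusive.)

26

Process intervals by earliest right end; each time one isn't hit yet, stab at its right endpoint.
Sorted: [2,4] [4,6] [15,17] [17,19] [18,21] [22,23] [23,25] [25,26] [26,27] [26,28]
{[2,4],[4,6]} hit by 4; {[15,17],[17,19]} hit by 17; {[18,21]} hit by 21; {[22,23],[23,25]} hit by 23; {[25,26],[26,27],[26,28]} hit by 26.
Points: 4, 17, 21, 23, 26 (5 total).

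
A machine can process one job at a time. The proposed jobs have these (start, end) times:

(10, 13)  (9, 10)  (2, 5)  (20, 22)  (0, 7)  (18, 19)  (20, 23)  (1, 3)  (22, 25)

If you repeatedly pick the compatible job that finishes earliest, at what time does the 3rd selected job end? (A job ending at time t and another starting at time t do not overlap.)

13

Sort by end time and greedily take each interval whose start is ≥ the last chosen end.
By end time: (1,3), (2,5), (0,7), (9,10), (10,13), (18,19), (20,22), (20,23), (22,25).
Pick (1,3); next start ≥ 3 → (9,10); next start ≥ 10 → (10,13); next start ≥ 13 → (18,19); next start ≥ 19 → (20,22); next start ≥ 22 → (22,25).
Selected: (1,3) (9,10) (10,13) (18,19) (20,22) (22,25)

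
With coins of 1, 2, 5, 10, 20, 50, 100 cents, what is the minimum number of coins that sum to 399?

399 − 3×100→99 − 1×50→49 − 2×20→9 − 1×5→4 − 2×2→0
Total coins = 3 + 1 + 2 + 1 + 2 = 9

9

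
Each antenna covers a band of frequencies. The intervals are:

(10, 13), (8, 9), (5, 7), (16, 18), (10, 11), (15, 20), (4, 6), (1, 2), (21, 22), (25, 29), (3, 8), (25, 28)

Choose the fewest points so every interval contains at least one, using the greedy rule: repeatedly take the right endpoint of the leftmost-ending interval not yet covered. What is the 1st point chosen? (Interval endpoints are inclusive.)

2

Sorted: [1,2] [4,6] [5,7] [3,8] [8,9] [10,11] [10,13] [16,18] [15,20] [21,22] [25,28] [25,29]
{[1,2]} hit by 2; {[4,6],[5,7],[3,8]} hit by 6; {[8,9]} hit by 9; {[10,11],[10,13]} hit by 11; {[16,18],[15,20]} hit by 18; {[21,22]} hit by 22; {[25,28],[25,29]} hit by 28.
Points: 2, 6, 9, 11, 18, 22, 28 (7 total).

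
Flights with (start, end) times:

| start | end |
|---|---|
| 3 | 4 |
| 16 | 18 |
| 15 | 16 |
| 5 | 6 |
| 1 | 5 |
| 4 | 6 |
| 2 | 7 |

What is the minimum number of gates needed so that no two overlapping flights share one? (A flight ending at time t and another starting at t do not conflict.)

Count concurrent intervals with a sweep; the peak is the room count.
starts: [1, 2, 3, 4, 5, 15, 16]
ends:   [4, 5, 6, 6, 7, 16, 18]
s1→1 s2→2 s3→3  — peak 3.

3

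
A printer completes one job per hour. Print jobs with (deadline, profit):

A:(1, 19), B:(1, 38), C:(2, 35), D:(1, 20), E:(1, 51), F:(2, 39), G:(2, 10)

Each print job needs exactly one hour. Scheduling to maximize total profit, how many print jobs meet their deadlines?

2

By profit: E(d1,51), F(d2,39), B(d1,38), C(d2,35), D(d1,20), A(d1,19), G(d2,10)
E→slot 1; F→slot 2; B skipped; C skipped; D skipped; A skipped; G skipped.
2 of 7 scheduled.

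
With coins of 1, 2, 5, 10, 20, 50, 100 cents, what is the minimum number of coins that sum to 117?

Greedy: take as many of the largest coin as possible, then repeat with the remainder.
117 = 1×100 + 1×10 + 1×5 + 1×2
Total coins = 1 + 1 + 1 + 1 = 4

4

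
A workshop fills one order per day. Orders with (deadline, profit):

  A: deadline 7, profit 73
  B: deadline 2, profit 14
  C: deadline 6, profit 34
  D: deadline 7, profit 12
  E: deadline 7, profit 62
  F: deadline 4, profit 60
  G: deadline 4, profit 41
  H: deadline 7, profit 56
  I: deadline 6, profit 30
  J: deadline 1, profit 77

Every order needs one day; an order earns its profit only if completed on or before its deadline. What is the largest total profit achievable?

By profit: J(d1,77), A(d7,73), E(d7,62), F(d4,60), H(d7,56), G(d4,41), C(d6,34), I(d6,30), B(d2,14), D(d7,12)
J→slot 1; A→slot 7; E→slot 6; F→slot 4; H→slot 5; G→slot 3; C→slot 2; I skipped; B skipped; D skipped.
Profit = 77 + 34 + 41 + 60 + 56 + 62 + 73 = 403

403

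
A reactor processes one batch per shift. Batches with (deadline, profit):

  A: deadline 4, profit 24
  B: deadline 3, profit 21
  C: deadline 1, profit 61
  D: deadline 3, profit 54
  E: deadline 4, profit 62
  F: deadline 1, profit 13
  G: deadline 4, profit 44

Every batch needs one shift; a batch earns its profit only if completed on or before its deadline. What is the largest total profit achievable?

221

Take jobs in profit order; each goes to the latest open slot no later than its deadline.
Profit order: E=62 C=61 D=54 G=44 A=24 B=21 F=13
Assign: E→slot 4, C→slot 1, D→slot 3, G→slot 2, A skipped, B skipped, F skipped.
Slots: [1:C] [2:G] [3:D] [4:E]
Profit = 61 + 44 + 54 + 62 = 221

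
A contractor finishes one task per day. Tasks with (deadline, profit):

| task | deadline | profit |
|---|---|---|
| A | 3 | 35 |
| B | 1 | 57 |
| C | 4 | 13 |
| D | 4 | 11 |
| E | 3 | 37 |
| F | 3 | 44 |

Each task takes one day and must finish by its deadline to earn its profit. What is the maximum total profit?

Sort by profit descending; place each in the latest free slot ≤ its deadline.
Profit order: B=57 F=44 E=37 A=35 C=13 D=11
Assign: B→slot 1, F→slot 3, E→slot 2, A skipped, C→slot 4, D skipped.
Slots: [1:B] [2:E] [3:F] [4:C]
Profit = 57 + 37 + 44 + 13 = 151

151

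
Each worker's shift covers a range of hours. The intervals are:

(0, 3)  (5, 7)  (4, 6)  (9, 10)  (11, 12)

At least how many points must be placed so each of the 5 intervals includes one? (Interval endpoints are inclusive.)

Sort by right endpoint; whenever an interval is uncovered, place a point at its right end.
By right end: [0,3]  [4,6]  [5,7]  [9,10]  [11,12]
[0,3] uncovered → point at 3; [4,6] uncovered → point at 6; [9,10] uncovered → point at 10; [11,12] uncovered → point at 12.
Points: 3, 6, 10, 12 (4 total).

4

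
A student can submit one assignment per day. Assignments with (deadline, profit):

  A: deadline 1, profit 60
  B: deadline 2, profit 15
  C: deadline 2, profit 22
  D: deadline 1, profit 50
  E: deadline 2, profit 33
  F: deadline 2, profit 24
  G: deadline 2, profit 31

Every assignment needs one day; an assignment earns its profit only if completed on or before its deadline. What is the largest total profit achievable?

93

Sort by profit descending; place each in the latest free slot ≤ its deadline.
Profit order: A=60 D=50 E=33 G=31 F=24 C=22 B=15
Assign: A→slot 1, D skipped, E→slot 2, G skipped, F skipped, C skipped, B skipped.
Slots: [1:A] [2:E]
Profit = 60 + 33 = 93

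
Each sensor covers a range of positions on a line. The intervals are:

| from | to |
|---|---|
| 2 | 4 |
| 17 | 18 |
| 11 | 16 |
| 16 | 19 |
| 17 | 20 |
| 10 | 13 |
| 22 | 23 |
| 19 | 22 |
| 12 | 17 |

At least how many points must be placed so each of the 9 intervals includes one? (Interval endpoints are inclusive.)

4

By right end: [2,4]  [10,13]  [11,16]  [12,17]  [17,18]  [16,19]  [17,20]  [19,22]  [22,23]
[2,4] uncovered → point at 4; [10,13] uncovered → point at 13; [17,18] uncovered → point at 18; [19,22] uncovered → point at 22.
Points: 4, 13, 18, 22 (4 total).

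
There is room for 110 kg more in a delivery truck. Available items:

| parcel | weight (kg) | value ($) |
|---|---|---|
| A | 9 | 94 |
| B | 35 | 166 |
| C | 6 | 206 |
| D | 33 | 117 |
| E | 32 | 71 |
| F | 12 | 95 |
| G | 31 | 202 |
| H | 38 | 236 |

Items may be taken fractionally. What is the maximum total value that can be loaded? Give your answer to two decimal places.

899.40

Sort by value per unit weight and fill in that order.
Order: C (206/6=34.33) > A (94/9=10.44) > F (95/12=7.92) > G (202/31=6.52) > H (236/38=6.21) > B (166/35=4.74) > D (117/33=3.55) > E (71/32=2.22)
Fill: take C (6 @ 206) → take A (9 @ 94) → take F (12 @ 95) → take G (31 @ 202) → take H (38 @ 236) → take 14/35 of B → 66.40; 110/110 used.
Total value = 899.40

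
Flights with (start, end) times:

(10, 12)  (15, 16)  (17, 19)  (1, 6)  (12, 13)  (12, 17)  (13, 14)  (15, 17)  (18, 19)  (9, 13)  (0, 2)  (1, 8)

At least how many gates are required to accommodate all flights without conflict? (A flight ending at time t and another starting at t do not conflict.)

Count concurrent intervals with a sweep; the peak is the room count.
starts: [0, 1, 1, 9, 10, 12, 12, 13, 15, 15, 17, 18]
ends:   [2, 6, 8, 12, 13, 13, 14, 16, 17, 17, 19, 19]
s0→1 s1→2 s1→3  — peak 3.

3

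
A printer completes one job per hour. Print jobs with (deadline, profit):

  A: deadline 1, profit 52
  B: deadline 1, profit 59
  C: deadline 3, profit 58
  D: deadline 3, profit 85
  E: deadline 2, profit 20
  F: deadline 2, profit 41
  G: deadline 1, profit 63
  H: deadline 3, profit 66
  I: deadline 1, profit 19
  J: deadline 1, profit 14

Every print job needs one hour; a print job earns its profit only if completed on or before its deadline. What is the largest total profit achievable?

By profit: D(d3,85), H(d3,66), G(d1,63), B(d1,59), C(d3,58), A(d1,52), F(d2,41), E(d2,20), I(d1,19), J(d1,14)
D→slot 3; H→slot 2; G→slot 1; B skipped; C skipped; A skipped; F skipped; E skipped; I skipped; J skipped.
Profit = 63 + 66 + 85 = 214

214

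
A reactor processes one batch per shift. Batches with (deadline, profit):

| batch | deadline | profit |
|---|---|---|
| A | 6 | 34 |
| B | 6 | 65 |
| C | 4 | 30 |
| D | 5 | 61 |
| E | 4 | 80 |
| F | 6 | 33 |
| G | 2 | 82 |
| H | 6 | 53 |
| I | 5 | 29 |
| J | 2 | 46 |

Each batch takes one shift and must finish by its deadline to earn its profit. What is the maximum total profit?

387

Sort by profit descending; place each in the latest free slot ≤ its deadline.
By profit: G(d2,82), E(d4,80), B(d6,65), D(d5,61), H(d6,53), J(d2,46), A(d6,34), F(d6,33), C(d4,30), I(d5,29)
G→slot 2; E→slot 4; B→slot 6; D→slot 5; H→slot 3; J→slot 1; A skipped; F skipped; C skipped; I skipped.
Profit = 46 + 82 + 53 + 80 + 61 + 65 = 387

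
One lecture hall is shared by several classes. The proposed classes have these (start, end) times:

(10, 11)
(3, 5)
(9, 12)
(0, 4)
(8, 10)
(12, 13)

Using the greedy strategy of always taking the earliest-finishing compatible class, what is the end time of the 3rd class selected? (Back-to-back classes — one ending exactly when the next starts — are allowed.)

11

Greedy by earliest finish: after sorting by end time, pick each interval compatible with the last pick.
By end time: (0,4), (3,5), (8,10), (10,11), (9,12), (12,13).
Pick (0,4); next start ≥ 4 → (8,10); next start ≥ 10 → (10,11); next start ≥ 11 → (12,13).
Selected: (0,4) (8,10) (10,11) (12,13)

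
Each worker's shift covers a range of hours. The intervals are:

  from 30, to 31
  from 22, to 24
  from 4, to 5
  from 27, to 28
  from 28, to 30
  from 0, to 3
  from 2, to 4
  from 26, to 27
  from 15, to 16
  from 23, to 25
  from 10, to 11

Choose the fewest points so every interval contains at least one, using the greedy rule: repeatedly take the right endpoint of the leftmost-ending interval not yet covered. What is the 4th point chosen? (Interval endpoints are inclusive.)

16

Process intervals by earliest right end; each time one isn't hit yet, stab at its right endpoint.
By right end: [0,3]  [2,4]  [4,5]  [10,11]  [15,16]  [22,24]  [23,25]  [26,27]  [27,28]  [28,30]  [30,31]
[0,3] uncovered → point at 3; [4,5] uncovered → point at 5; [10,11] uncovered → point at 11; [15,16] uncovered → point at 16; [22,24] uncovered → point at 24; [26,27] uncovered → point at 27; [28,30] uncovered → point at 30.
Points: 3, 5, 11, 16, 24, 27, 30 (7 total).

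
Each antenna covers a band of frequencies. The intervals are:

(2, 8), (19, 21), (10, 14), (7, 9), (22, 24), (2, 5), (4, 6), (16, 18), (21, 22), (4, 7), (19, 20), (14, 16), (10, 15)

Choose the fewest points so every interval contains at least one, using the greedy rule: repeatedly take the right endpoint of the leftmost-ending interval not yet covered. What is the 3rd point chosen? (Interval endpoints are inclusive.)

Sorted: [2,5] [4,6] [4,7] [2,8] [7,9] [10,14] [10,15] [14,16] [16,18] [19,20] [19,21] [21,22] [22,24]
{[2,5],[4,6],[4,7],[2,8]} hit by 5; {[7,9]} hit by 9; {[10,14],[10,15],[14,16]} hit by 14; {[16,18]} hit by 18; {[19,20],[19,21]} hit by 20; {[21,22],[22,24]} hit by 22.
Points: 5, 9, 14, 18, 20, 22 (6 total).

14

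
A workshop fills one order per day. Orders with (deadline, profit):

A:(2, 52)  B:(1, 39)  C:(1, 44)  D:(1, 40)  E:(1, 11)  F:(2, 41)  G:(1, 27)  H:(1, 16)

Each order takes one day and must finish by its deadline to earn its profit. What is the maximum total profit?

By profit: A(d2,52), C(d1,44), F(d2,41), D(d1,40), B(d1,39), G(d1,27), H(d1,16), E(d1,11)
A→slot 2; C→slot 1; F skipped; D skipped; B skipped; G skipped; H skipped; E skipped.
Profit = 44 + 52 = 96

96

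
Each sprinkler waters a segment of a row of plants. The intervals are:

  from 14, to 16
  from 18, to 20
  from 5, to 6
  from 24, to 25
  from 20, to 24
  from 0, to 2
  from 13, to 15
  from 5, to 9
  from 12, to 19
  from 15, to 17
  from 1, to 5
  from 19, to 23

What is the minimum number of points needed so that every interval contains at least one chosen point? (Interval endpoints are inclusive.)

By right end: [0,2]  [1,5]  [5,6]  [5,9]  [13,15]  [14,16]  [15,17]  [12,19]  [18,20]  [19,23]  [20,24]  [24,25]
[0,2] uncovered → point at 2; [5,6] uncovered → point at 6; [13,15] uncovered → point at 15; [18,20] uncovered → point at 20; [24,25] uncovered → point at 25.
Points: 2, 6, 15, 20, 25 (5 total).

5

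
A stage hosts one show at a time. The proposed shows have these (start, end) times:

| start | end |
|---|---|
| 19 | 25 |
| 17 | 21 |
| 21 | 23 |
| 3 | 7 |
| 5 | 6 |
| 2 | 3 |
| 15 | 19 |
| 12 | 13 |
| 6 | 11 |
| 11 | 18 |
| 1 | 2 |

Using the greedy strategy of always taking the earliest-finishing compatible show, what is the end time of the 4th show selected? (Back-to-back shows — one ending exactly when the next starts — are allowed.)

11

Order by finish time; keep every interval that doesn't clash with the previous kept one.
Sorted by end: (1,2)  (2,3)  (5,6)  (3,7)  (6,11)  (12,13)  (11,18)  (15,19)  (17,21)  (21,23)  (19,25)
take (1,2); take (2,3); take (5,6); skip (3,7); take (6,11); take (12,13); take (15,19); take (21,23); skip (19,25).
Selected: (1,2) (2,3) (5,6) (6,11) (12,13) (15,19) (21,23)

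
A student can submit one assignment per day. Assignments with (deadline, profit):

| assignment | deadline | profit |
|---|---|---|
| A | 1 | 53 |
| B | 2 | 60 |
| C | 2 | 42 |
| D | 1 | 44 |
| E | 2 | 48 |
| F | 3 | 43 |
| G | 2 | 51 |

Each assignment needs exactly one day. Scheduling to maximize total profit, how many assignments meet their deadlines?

Take jobs in profit order; each goes to the latest open slot no later than its deadline.
By profit: B(d2,60), A(d1,53), G(d2,51), E(d2,48), D(d1,44), F(d3,43), C(d2,42)
B→slot 2; A→slot 1; G skipped; E skipped; D skipped; F→slot 3; C skipped.
3 of 7 scheduled.

3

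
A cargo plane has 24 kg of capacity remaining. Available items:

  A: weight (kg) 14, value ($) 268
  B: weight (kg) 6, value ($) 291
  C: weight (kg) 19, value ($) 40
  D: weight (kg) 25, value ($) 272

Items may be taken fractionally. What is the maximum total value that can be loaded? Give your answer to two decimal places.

602.52

Sort by value per unit weight and fill in that order.
Ratios (sorted): B 48.50, A 19.14, D 10.88, C 2.11
take B (6 @ 291); take A (14 @ 268); take 4/25 of D → 43.52. Capacity used 24/24.
Total value = 602.52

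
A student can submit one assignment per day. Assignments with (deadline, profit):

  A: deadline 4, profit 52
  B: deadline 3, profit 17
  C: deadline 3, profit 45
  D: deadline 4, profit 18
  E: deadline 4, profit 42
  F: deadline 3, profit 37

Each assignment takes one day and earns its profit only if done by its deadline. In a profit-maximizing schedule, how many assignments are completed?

Take jobs in profit order; each goes to the latest open slot no later than its deadline.
By profit: A(d4,52), C(d3,45), E(d4,42), F(d3,37), D(d4,18), B(d3,17)
A→slot 4; C→slot 3; E→slot 2; F→slot 1; D skipped; B skipped.
4 of 6 scheduled.

4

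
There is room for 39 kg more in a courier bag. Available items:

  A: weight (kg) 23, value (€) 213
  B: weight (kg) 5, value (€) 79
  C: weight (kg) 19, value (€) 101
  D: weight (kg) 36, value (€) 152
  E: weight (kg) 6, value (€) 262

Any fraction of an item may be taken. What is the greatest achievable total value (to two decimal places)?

Ratios (sorted): E 43.67, B 15.80, A 9.26, C 5.32, D 4.22
take E (6 @ 262); take B (5 @ 79); take A (23 @ 213); take 5/19 of C → 26.58. Capacity used 39/39.
Total value = 580.58

580.58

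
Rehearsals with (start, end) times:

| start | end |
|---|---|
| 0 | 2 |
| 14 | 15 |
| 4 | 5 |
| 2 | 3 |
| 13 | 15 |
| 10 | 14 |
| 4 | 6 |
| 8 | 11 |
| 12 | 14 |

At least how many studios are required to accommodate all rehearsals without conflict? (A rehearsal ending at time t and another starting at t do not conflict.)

3

Events (time:±→running): 0:+→1 2:-→0 2:+→1 3:-→0 4:+→1 4:+→2 5:-→1 6:-→0 8:+→1 10:+→2 11:-→1 12:+→2 13:+→3 … peak 3.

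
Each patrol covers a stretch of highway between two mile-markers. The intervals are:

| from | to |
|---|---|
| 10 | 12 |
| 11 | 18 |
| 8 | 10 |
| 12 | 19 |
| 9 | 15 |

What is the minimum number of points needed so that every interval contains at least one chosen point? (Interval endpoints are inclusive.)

2

Sort by right endpoint; whenever an interval is uncovered, place a point at its right end.
By right end: [8,10]  [10,12]  [9,15]  [11,18]  [12,19]
[8,10] uncovered → point at 10; [11,18] uncovered → point at 18.
Points: 10, 18 (2 total).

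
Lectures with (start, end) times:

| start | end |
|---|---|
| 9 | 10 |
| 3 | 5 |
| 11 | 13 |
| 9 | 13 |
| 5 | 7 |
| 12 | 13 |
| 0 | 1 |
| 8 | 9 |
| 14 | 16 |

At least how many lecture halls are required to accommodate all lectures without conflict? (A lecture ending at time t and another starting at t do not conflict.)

3

Count concurrent intervals with a sweep; the peak is the room count.
starts: [0, 3, 5, 8, 9, 9, 11, 12, 14]
ends:   [1, 5, 7, 9, 10, 13, 13, 13, 16]
s0→1 e1→0 s3→1 e5→0 s5→1 e7→0 s8→1 e9→0 s9→1 s9→2 e10→1 s11→2 s12→3  — peak 3.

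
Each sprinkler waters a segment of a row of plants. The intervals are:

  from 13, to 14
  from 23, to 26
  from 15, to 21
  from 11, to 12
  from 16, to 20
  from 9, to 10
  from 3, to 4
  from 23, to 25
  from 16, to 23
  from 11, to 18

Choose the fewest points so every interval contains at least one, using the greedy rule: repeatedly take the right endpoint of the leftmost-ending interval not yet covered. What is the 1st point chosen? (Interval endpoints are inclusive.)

4

Sort by right endpoint; whenever an interval is uncovered, place a point at its right end.
By right end: [3,4]  [9,10]  [11,12]  [13,14]  [11,18]  [16,20]  [15,21]  [16,23]  [23,25]  [23,26]
[3,4] uncovered → point at 4; [9,10] uncovered → point at 10; [11,12] uncovered → point at 12; [13,14] uncovered → point at 14; [16,20] uncovered → point at 20; [23,25] uncovered → point at 25.
Points: 4, 10, 12, 14, 20, 25 (6 total).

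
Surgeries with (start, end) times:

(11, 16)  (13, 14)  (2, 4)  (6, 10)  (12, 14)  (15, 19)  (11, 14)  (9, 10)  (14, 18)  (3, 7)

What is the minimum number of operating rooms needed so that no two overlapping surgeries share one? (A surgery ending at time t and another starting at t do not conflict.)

The answer is the maximum number of intervals overlapping at any instant.
starts: [2, 3, 6, 9, 11, 11, 12, 13, 14, 15]
ends:   [4, 7, 10, 10, 14, 14, 14, 16, 18, 19]
s2→1 s3→2 e4→1 s6→2 e7→1 s9→2 e10→1 e10→0 s11→1 s11→2 s12→3 s13→4  — peak 4.

4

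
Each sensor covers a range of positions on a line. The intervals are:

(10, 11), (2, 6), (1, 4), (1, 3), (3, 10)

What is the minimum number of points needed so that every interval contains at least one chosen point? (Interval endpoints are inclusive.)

Sort by right endpoint; whenever an interval is uncovered, place a point at its right end.
By right end: [1,3]  [1,4]  [2,6]  [3,10]  [10,11]
[1,3] uncovered → point at 3; [10,11] uncovered → point at 11.
Points: 3, 11 (2 total).

2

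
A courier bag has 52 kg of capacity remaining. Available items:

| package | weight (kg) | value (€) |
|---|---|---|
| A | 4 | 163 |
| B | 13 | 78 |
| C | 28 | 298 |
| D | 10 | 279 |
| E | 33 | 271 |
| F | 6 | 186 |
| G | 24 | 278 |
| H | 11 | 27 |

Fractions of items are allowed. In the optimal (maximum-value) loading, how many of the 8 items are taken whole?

Order: A (163/4=40.75) > F (186/6=31.00) > D (279/10=27.90) > G (278/24=11.58) > C (298/28=10.64) > E (271/33=8.21) > B (78/13=6.00) > H (27/11=2.45)
Fill: take A (4 @ 163) → take F (6 @ 186) → take D (10 @ 279) → take G (24 @ 278) → take 8/28 of C → 85.14; 52/52 used.
4 item(s) taken whole; one partial (take 8/28 of C).

4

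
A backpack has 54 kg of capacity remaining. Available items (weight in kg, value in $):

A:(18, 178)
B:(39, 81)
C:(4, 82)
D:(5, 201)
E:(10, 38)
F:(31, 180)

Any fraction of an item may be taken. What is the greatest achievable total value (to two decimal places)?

Sort by value per unit weight and fill in that order.
Ratios (sorted): D 40.20, C 20.50, A 9.89, F 5.81, E 3.80, B 2.08
take D (5 @ 201); take C (4 @ 82); take A (18 @ 178); take 27/31 of F → 156.77. Capacity used 54/54.
Total value = 617.77

617.77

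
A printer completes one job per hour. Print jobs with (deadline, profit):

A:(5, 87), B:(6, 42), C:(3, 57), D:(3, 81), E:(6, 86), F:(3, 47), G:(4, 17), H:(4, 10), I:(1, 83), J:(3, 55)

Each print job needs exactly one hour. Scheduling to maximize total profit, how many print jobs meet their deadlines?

6

Profit order: A=87 E=86 I=83 D=81 C=57 J=55 F=47 B=42 G=17 H=10
Assign: A→slot 5, E→slot 6, I→slot 1, D→slot 3, C→slot 2, J skipped, F skipped, B→slot 4, G skipped, H skipped.
Slots: [1:I] [2:C] [3:D] [4:B] [5:A] [6:E]
6 of 10 scheduled.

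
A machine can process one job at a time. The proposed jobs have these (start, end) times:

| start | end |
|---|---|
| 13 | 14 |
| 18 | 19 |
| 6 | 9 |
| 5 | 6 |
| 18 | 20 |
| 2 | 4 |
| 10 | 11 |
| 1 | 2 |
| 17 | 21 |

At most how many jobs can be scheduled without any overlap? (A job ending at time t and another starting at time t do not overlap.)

7

Order by finish time; keep every interval that doesn't clash with the previous kept one.
By end time: (1,2), (2,4), (5,6), (6,9), (10,11), (13,14), (18,19), (18,20), (17,21).
Pick (1,2); next start ≥ 2 → (2,4); next start ≥ 4 → (5,6); next start ≥ 6 → (6,9); next start ≥ 9 → (10,11); next start ≥ 11 → (13,14); next start ≥ 14 → (18,19).
Selected 7 jobs.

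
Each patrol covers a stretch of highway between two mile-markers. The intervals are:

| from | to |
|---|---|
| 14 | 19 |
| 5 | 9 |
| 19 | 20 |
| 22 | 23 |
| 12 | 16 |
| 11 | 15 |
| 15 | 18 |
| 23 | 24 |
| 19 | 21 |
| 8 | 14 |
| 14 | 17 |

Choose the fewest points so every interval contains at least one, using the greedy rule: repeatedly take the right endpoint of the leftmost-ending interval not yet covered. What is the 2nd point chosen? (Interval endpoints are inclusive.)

By right end: [5,9]  [8,14]  [11,15]  [12,16]  [14,17]  [15,18]  [14,19]  [19,20]  [19,21]  [22,23]  [23,24]
[5,9] uncovered → point at 9; [11,15] uncovered → point at 15; [19,20] uncovered → point at 20; [22,23] uncovered → point at 23.
Points: 9, 15, 20, 23 (4 total).

15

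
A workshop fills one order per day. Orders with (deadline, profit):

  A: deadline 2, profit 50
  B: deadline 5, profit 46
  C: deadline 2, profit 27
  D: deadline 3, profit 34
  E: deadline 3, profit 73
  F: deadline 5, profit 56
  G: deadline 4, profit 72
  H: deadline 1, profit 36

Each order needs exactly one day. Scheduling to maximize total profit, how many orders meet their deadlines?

5

Take jobs in profit order; each goes to the latest open slot no later than its deadline.
Profit order: E=73 G=72 F=56 A=50 B=46 H=36 D=34 C=27
Assign: E→slot 3, G→slot 4, F→slot 5, A→slot 2, B→slot 1, H skipped, D skipped, C skipped.
Slots: [1:B] [2:A] [3:E] [4:G] [5:F]
5 of 8 scheduled.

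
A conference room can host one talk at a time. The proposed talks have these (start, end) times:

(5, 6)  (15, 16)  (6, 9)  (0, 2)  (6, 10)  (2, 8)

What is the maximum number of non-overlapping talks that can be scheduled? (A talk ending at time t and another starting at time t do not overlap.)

Order by finish time; keep every interval that doesn't clash with the previous kept one.
By end time: (0,2), (5,6), (2,8), (6,9), (6,10), (15,16).
Pick (0,2); next start ≥ 2 → (5,6); next start ≥ 6 → (6,9); next start ≥ 9 → (15,16).
Selected 4 talks.

4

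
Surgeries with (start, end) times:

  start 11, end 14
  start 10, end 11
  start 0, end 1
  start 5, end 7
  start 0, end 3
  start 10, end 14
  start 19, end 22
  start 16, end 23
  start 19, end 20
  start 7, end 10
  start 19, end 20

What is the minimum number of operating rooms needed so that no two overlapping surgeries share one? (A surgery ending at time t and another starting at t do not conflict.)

4

The answer is the maximum number of intervals overlapping at any instant.
starts: [0, 0, 5, 7, 10, 10, 11, 16, 19, 19, 19]
ends:   [1, 3, 7, 10, 11, 14, 14, 20, 20, 22, 23]
s0→1 s0→2 e1→1 e3→0 s5→1 e7→0 s7→1 e10→0 s10→1 s10→2 e11→1 s11→2 e14→1 e14→0 s16→1 s19→2 s19→3 s19→4  — peak 4.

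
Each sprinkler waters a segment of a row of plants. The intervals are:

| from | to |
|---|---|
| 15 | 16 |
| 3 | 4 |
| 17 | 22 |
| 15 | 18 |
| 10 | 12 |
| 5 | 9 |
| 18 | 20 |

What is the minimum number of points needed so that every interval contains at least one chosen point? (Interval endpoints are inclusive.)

Sorted: [3,4] [5,9] [10,12] [15,16] [15,18] [18,20] [17,22]
{[3,4]} hit by 4; {[5,9]} hit by 9; {[10,12]} hit by 12; {[15,16],[15,18]} hit by 16; {[18,20],[17,22]} hit by 20.
Points: 4, 9, 12, 16, 20 (5 total).

5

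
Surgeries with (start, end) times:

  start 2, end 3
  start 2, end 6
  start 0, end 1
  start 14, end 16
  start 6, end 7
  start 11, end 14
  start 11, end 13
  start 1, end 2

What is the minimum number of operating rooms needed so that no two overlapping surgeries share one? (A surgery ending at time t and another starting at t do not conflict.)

2

starts: [0, 1, 2, 2, 6, 11, 11, 14]
ends:   [1, 2, 3, 6, 7, 13, 14, 16]
s0→1 e1→0 s1→1 e2→0 s2→1 s2→2  — peak 2.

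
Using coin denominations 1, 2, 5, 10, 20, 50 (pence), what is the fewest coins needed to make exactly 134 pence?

6

Greedy: take as many of the largest coin as possible, then repeat with the remainder.
134 − 2×50→34 − 1×20→14 − 1×10→4 − 2×2→0
Total coins = 2 + 1 + 1 + 2 = 6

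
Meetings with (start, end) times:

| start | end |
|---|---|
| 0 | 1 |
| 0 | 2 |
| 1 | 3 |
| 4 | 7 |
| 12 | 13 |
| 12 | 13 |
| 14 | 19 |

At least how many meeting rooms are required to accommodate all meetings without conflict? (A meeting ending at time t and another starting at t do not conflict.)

2

Count concurrent intervals with a sweep; the peak is the room count.
starts: [0, 0, 1, 4, 12, 12, 14]
ends:   [1, 2, 3, 7, 13, 13, 19]
s0→1 s0→2  — peak 2.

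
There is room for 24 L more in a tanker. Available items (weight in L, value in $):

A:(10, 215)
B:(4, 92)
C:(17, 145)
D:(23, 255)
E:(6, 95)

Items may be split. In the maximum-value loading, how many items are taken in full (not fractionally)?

Greedy by value/weight ratio, highest first.
Ratios (sorted): B 23.00, A 21.50, E 15.83, D 11.09, C 8.53
take B (4 @ 92); take A (10 @ 215); take E (6 @ 95); take 4/23 of D → 44.35. Capacity used 24/24.
3 item(s) taken whole; one partial (take 4/23 of D).

3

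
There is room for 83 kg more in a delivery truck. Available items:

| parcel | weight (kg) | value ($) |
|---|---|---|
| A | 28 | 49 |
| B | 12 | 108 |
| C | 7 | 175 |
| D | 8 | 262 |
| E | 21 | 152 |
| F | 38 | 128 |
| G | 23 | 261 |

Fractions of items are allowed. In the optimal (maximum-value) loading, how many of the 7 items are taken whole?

5

Greedy by value/weight ratio, highest first.
Order: D (262/8=32.75) > C (175/7=25.00) > G (261/23=11.35) > B (108/12=9.00) > E (152/21=7.24) > F (128/38=3.37) > A (49/28=1.75)
Fill: take D (8 @ 262) → take C (7 @ 175) → take G (23 @ 261) → take B (12 @ 108) → take E (21 @ 152) → take 12/38 of F → 40.42; 83/83 used.
5 item(s) taken whole; one partial (take 12/38 of F).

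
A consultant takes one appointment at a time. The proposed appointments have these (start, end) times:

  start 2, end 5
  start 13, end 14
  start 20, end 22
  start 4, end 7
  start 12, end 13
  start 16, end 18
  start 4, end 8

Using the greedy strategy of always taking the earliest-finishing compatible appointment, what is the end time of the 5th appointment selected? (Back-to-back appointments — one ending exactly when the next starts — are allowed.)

Sort by end time and greedily take each interval whose start is ≥ the last chosen end.
Sorted by end: (2,5)  (4,7)  (4,8)  (12,13)  (13,14)  (16,18)  (20,22)
take (2,5); skip (4,7); take (12,13); take (13,14); take (16,18); take (20,22).
Selected: (2,5) (12,13) (13,14) (16,18) (20,22)

22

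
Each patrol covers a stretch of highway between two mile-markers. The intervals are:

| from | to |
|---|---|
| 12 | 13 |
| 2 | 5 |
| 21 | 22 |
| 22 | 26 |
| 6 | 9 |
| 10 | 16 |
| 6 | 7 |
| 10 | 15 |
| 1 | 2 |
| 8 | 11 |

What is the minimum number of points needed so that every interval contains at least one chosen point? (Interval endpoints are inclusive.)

Process intervals by earliest right end; each time one isn't hit yet, stab at its right endpoint.
By right end: [1,2]  [2,5]  [6,7]  [6,9]  [8,11]  [12,13]  [10,15]  [10,16]  [21,22]  [22,26]
[1,2] uncovered → point at 2; [6,7] uncovered → point at 7; [8,11] uncovered → point at 11; [12,13] uncovered → point at 13; [21,22] uncovered → point at 22.
Points: 2, 7, 11, 13, 22 (5 total).

5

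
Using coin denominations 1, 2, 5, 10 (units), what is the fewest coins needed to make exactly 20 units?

20 − 2×10→0
Total coins = 2 = 2

2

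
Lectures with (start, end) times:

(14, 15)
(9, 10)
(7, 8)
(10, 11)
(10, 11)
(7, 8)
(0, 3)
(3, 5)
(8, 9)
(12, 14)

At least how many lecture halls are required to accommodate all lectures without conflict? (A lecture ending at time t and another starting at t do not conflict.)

Count concurrent intervals with a sweep; the peak is the room count.
starts: [0, 3, 7, 7, 8, 9, 10, 10, 12, 14]
ends:   [3, 5, 8, 8, 9, 10, 11, 11, 14, 15]
s0→1 e3→0 s3→1 e5→0 s7→1 s7→2  — peak 2.

2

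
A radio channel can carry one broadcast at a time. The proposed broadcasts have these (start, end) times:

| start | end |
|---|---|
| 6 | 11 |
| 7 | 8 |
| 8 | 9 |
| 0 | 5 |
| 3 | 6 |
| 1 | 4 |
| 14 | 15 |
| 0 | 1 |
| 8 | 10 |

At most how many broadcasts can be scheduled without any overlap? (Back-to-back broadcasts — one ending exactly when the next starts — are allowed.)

5

Sorted by end: (0,1)  (1,4)  (0,5)  (3,6)  (7,8)  (8,9)  (8,10)  (6,11)  (14,15)
take (0,1); take (1,4); take (7,8); take (8,9); take (14,15).
Selected 5 broadcasts.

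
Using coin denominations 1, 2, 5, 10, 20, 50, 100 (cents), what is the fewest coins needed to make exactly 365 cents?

6

365 = 3×100 + 1×50 + 1×10 + 1×5
Total coins = 3 + 1 + 1 + 1 = 6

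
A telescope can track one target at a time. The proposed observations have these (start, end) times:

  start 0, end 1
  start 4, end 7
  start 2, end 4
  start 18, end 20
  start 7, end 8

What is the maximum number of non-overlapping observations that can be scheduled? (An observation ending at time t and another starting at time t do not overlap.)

5

By end time: (0,1), (2,4), (4,7), (7,8), (18,20).
Pick (0,1); next start ≥ 1 → (2,4); next start ≥ 4 → (4,7); next start ≥ 7 → (7,8); next start ≥ 8 → (18,20).
Selected 5 observations.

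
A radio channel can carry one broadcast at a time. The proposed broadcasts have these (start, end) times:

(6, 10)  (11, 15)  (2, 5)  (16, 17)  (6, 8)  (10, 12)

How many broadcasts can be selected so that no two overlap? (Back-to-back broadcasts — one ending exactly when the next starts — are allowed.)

4

By end time: (2,5), (6,8), (6,10), (10,12), (11,15), (16,17).
Pick (2,5); next start ≥ 5 → (6,8); next start ≥ 8 → (10,12); next start ≥ 12 → (16,17).
Selected 4 broadcasts.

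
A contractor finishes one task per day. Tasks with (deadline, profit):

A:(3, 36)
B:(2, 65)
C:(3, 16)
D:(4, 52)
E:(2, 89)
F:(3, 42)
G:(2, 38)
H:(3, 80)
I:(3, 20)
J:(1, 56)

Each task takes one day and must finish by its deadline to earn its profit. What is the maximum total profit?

286

By profit: E(d2,89), H(d3,80), B(d2,65), J(d1,56), D(d4,52), F(d3,42), G(d2,38), A(d3,36), I(d3,20), C(d3,16)
E→slot 2; H→slot 3; B→slot 1; J skipped; D→slot 4; F skipped; G skipped; A skipped; I skipped; C skipped.
Profit = 65 + 89 + 80 + 52 = 286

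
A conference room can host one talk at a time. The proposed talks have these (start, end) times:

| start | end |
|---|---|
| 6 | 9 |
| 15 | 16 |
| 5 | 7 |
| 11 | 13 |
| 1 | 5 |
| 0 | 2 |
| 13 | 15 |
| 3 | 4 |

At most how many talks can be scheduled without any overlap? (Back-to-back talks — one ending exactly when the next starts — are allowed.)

Greedy by earliest finish: after sorting by end time, pick each interval compatible with the last pick.
By end time: (0,2), (3,4), (1,5), (5,7), (6,9), (11,13), (13,15), (15,16).
Pick (0,2); next start ≥ 2 → (3,4); next start ≥ 4 → (5,7); next start ≥ 7 → (11,13); next start ≥ 13 → (13,15); next start ≥ 15 → (15,16).
Selected 6 talks.

6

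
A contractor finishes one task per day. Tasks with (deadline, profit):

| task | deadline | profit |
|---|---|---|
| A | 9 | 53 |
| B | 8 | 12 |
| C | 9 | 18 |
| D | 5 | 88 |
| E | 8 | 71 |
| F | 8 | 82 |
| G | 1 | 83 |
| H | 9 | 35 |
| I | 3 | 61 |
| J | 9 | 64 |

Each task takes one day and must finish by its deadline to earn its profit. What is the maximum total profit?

555

Take jobs in profit order; each goes to the latest open slot no later than its deadline.
By profit: D(d5,88), G(d1,83), F(d8,82), E(d8,71), J(d9,64), I(d3,61), A(d9,53), H(d9,35), C(d9,18), B(d8,12)
D→slot 5; G→slot 1; F→slot 8; E→slot 7; J→slot 9; I→slot 3; A→slot 6; H→slot 4; C→slot 2; B skipped.
Profit = 83 + 18 + 61 + 35 + 88 + 53 + 71 + 82 + 64 = 555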